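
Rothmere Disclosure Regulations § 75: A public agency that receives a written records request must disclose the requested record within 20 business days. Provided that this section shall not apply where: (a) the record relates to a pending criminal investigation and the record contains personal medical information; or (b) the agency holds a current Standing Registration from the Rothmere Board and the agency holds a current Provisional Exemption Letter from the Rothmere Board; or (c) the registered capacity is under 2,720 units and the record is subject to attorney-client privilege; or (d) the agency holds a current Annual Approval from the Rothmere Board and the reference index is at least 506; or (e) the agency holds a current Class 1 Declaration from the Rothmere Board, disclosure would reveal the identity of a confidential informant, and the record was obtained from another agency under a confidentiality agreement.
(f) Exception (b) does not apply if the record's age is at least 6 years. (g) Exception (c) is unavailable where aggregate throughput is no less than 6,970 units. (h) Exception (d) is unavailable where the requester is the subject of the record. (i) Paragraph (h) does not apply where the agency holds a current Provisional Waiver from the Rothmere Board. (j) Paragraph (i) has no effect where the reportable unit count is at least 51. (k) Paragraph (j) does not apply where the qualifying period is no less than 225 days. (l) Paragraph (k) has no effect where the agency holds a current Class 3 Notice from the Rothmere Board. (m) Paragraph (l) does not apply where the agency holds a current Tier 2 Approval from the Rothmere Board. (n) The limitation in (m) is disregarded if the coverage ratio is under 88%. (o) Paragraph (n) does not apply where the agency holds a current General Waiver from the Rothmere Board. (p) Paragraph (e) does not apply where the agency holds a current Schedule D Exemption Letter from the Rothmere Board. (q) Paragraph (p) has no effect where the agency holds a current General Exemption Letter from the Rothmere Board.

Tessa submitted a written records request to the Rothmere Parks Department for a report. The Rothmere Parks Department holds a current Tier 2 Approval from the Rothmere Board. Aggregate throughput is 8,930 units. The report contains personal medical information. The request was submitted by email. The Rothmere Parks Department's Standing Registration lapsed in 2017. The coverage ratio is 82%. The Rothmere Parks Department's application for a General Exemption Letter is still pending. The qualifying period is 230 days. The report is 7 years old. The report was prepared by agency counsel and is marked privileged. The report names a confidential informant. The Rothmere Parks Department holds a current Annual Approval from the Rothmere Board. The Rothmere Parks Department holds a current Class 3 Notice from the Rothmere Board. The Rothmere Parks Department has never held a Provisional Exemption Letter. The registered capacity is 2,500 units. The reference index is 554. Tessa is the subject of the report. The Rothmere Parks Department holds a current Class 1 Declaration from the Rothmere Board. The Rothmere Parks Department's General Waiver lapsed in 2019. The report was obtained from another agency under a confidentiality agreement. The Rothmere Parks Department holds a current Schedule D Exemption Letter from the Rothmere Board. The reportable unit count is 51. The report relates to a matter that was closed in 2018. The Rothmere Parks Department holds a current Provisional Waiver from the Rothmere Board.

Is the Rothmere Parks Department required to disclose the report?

Exception (a) requires that the record relates to a pending criminal investigation; but the report relates to a closed matter, so (a) is unavailable.
Exception (b) requires that the agency holds a current Standing Registration from the Rothmere Board; but the Standing Registration is not current, so (b) is unavailable.
Exception (c)'s conditions are all satisfied: the registered capacity is 2,500 units, under the 2,720 units limit; the report is privileged. Turning to paragraph (g): (g) is triggered — aggregate throughput is 8,930 units, meeting the 6,970 units threshold. Exception (c) does not apply.
Exception (d)'s conditions are all satisfied: a current Annual Approval is held; the reference index is 554, meeting the 506 threshold. Turning to paragraphs (h)–(o): (h) applies — Tessa is the subject of the report. (i) applies (a current Provisional Waiver is held), but yields to (j): (j) operates against (i): the reportable unit count is 51, meeting the 51 threshold. (k) operates (the qualifying period is 230 days, meeting the 225 days threshold), but is set aside by (l): (l) operates against (k): a current Class 3 Notice is held. (m) would limit (l) — a current Tier 2 Approval is held — but (n) sets (m) aside: (n) is triggered — the coverage ratio is 82%, under the 88% limit. (o), which would lift (n), is inapplicable — there is no General Waiver in force. So (d) is unavailable.
Exception (e) is satisfied on its face — a current Class 1 Declaration is held; the report names a confidential informant; the report was obtained under a confidentiality agreement. But applying paragraphs (p)–(q): (p) operates against (e): a current Schedule D Exemption Letter is held. (q), which would lift (p), does not operate here — the General Exemption Letter is not current. Exception (e) does not apply.
Every exception is unavailable, so the rule governs.

Yes — the Rothmere Parks Department must disclose the report.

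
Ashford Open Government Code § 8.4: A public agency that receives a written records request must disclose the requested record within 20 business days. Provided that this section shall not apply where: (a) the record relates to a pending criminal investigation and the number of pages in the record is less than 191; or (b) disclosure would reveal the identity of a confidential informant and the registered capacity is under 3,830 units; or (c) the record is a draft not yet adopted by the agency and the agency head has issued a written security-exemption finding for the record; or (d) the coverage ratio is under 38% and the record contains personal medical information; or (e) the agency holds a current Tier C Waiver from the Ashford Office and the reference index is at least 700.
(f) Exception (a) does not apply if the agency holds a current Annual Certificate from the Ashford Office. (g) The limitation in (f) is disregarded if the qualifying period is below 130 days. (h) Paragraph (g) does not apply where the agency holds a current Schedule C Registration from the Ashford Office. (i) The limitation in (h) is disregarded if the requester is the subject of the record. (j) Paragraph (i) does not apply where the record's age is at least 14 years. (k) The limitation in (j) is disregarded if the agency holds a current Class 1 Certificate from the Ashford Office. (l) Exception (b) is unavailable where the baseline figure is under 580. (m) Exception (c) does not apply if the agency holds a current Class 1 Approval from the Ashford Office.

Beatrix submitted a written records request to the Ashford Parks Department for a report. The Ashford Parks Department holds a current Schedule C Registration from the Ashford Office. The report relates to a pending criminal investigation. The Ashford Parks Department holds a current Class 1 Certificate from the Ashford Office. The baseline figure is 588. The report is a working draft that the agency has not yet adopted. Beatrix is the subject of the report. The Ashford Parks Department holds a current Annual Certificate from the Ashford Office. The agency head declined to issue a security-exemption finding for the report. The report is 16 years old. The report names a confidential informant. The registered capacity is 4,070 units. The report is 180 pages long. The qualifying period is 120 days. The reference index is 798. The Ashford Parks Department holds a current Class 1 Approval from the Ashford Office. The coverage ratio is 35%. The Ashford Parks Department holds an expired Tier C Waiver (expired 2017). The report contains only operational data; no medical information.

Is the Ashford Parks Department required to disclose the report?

No — exception (a) applies; the Ashford Parks Department is not required to disclose the report.

Exception (a) is satisfied on its face — the report relates to a pending investigation; the number of pages in the record is 180, less than the 191 limit. As to paragraphs (f)–(k): (f) would limit (a) — a current Annual Certificate is held — but (g) sets (f) aside: (g) operates — the qualifying period is 120 days, below the 130 days limit. (h) is triggered (a current Schedule C Registration is held), but is overridden by (i): (i) operates — Beatrix is the subject of the report. (j) applies (the record's age is 16 years, meeting the 14 years threshold), but is itself disapplied by (k): (k) operates against (j): a current Class 1 Certificate is held. (a) remains available.
Exception (b) fails — the registered capacity is 4,070 units, not under 3,830 units.
Exception (c) does not apply: the agency head declined to issue a security-exemption finding.
Exception (d) does not apply: the report contains only operational data.
Exception (e) requires that the agency holds a current Tier C Waiver from the Ashford Office; but there is no Tier C Waiver in force, so (e) is unavailable.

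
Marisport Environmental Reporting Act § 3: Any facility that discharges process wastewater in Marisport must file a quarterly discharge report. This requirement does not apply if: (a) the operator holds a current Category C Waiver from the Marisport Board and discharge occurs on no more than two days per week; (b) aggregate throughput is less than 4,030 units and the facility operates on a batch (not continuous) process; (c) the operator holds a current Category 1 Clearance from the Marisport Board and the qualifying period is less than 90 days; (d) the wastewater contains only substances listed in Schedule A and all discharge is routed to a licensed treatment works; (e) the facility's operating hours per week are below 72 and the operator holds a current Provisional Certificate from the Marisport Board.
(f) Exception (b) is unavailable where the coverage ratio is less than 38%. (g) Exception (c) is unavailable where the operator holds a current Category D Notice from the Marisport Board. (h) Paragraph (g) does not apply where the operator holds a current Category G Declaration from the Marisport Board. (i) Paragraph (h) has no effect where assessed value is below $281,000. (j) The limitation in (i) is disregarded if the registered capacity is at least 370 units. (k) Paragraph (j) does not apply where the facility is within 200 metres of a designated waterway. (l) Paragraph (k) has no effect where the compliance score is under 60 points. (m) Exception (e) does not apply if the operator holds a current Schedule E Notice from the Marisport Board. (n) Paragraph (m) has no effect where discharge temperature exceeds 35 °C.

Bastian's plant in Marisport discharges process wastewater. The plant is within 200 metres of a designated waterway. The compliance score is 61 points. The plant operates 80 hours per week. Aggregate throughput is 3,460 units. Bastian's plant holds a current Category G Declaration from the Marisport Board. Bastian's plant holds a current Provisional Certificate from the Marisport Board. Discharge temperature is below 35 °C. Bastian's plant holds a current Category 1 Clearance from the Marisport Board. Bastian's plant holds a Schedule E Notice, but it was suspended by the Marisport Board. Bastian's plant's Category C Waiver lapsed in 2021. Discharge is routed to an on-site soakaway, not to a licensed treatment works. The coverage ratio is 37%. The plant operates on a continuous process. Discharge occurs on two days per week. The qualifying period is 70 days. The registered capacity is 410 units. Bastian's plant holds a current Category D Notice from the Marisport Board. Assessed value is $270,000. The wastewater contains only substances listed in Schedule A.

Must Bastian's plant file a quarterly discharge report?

Exception (a) requires that the operator holds a current Category C Waiver from the Marisport Board; but there is no Category C Waiver in force, so (a) is unavailable.
Exception (b) does not apply: the facility operates on a continuous process.
All of (c)'s requirements are met (a current Category 1 Clearance is held; the qualifying period is 70 days, less than the 90 days limit). But: (g) is engaged — a current Category D Notice is held. (h) would limit (g) — a current Category G Declaration is held — but (i) sets (h) aside: (i) applies — assessed value is $270,000, below the $281,000 limit. (j) applies (the registered capacity is 410 units, meeting the 370 units threshold), but yields to (k): (k) operates against (j): the plant is within 200 m of a designated waterway. (l) is not engaged (the compliance score is 61 points, not under 60 points), so (k) stands. Exception (c) does not apply.
Exception (d) requires that all discharge is routed to a licensed treatment works; but discharge is not routed to a licensed treatment works, so (d) is unavailable.
Exception (e) does not apply: the facility's operating hours per week are 80, not below 72.
No exception applies. The general rule governs.

Yes — Bastian's plant must file a quarterly discharge report.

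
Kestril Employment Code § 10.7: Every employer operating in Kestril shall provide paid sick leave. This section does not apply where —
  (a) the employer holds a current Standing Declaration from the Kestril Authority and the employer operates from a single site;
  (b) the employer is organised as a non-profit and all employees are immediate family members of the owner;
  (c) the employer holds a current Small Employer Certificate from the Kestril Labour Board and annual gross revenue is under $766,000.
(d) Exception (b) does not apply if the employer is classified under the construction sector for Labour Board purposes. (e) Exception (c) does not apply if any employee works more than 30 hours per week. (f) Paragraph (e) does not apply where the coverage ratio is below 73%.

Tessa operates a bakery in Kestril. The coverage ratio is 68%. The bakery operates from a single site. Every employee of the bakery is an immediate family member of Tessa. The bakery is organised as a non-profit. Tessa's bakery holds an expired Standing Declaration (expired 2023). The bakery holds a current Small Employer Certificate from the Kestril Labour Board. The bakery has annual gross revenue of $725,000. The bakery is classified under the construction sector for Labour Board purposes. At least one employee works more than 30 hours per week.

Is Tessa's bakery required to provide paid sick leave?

Exception (a) requires that the employer holds a current Standing Declaration from the Kestril Authority; but no current Standing Declaration is held, so (a) is unavailable.
Exception (b): the employer is a non-profit; every employee is an immediate family member — every condition holds. But: (d) operates against (b): the bakery is classified under the construction sector. (b) is therefore removed.
Exception (c): a current Small Employer Certificate is held; annual gross revenue is $725,000, under the $766,000 limit — every condition holds. Under paragraphs (e)–(f): (e) would limit (c) — at least one employee exceeds 30 hours/week — but (f) sets (e) aside: (f) is triggered — the coverage ratio is 68%, below the 73% limit. (c) remains available.

No — exception (c) applies; Tessa's bakery is not required to provide paid sick leave.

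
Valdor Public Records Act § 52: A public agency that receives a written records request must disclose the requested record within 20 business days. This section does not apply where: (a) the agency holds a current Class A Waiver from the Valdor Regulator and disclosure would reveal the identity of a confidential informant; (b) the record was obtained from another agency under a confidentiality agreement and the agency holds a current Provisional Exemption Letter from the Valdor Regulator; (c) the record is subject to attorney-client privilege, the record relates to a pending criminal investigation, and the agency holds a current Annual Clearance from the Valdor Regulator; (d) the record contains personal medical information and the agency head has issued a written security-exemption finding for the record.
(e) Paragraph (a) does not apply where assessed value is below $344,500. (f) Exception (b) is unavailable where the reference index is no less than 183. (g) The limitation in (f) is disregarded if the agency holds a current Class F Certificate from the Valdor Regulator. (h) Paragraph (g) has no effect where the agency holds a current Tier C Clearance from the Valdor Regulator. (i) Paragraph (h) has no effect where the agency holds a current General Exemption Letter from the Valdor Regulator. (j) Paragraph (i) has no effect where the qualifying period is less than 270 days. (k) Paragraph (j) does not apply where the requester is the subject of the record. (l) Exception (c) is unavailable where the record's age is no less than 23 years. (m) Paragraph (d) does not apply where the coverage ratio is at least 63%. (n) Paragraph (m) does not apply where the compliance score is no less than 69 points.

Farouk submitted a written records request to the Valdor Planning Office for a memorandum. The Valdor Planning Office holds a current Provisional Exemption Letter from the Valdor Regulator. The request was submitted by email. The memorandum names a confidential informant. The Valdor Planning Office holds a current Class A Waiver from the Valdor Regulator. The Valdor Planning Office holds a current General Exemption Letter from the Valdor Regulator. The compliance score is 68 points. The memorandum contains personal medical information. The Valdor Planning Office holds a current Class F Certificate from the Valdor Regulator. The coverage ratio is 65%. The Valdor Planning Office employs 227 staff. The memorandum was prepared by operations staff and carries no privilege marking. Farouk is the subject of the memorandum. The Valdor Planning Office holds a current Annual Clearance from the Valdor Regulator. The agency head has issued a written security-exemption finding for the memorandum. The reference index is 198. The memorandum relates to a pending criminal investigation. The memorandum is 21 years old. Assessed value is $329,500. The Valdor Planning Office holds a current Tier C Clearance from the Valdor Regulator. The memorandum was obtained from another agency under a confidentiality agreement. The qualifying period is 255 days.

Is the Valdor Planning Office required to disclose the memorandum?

No — exception (b) applies; the Valdor Planning Office is not required to disclose the memorandum.

All of (a)'s requirements are met (a current Class A Waiver is held; the memorandum names a confidential informant). But: (e) is engaged — assessed value is $329,500, below the $344,500 limit. Exception (a) does not apply.
Exception (b)'s conditions are all satisfied: the memorandum was obtained under a confidentiality agreement; a current Provisional Exemption Letter is held. As to paragraphs (f)–(k): (f) applies (the reference index is 198, meeting the 183 threshold), but is itself disapplied by (g): (g) is engaged — a current Class F Certificate is held. (h) would limit (g) — a current Tier C Clearance is held — but (i) sets (h) aside: (i) is triggered — a current General Exemption Letter is held. (j) is triggered (the qualifying period is 255 days, less than the 270 days limit), but yields to (k): (k) is triggered — Farouk is the subject of the memorandum. So (b) applies.
Exception (c) requires that the record is subject to attorney-client privilege; but the memorandum carries no privilege marking, so (c) is unavailable.
All of (d)'s requirements are met (the memorandum contains personal medical information; a written security-exemption finding has been issued). Turning to paragraphs (m)–(n): (m) is triggered — the coverage ratio is 65%, meeting the 63% threshold. (n), which would lift (m), does not operate here — the compliance score is 68 points, short of 69 points. So (d) is unavailable.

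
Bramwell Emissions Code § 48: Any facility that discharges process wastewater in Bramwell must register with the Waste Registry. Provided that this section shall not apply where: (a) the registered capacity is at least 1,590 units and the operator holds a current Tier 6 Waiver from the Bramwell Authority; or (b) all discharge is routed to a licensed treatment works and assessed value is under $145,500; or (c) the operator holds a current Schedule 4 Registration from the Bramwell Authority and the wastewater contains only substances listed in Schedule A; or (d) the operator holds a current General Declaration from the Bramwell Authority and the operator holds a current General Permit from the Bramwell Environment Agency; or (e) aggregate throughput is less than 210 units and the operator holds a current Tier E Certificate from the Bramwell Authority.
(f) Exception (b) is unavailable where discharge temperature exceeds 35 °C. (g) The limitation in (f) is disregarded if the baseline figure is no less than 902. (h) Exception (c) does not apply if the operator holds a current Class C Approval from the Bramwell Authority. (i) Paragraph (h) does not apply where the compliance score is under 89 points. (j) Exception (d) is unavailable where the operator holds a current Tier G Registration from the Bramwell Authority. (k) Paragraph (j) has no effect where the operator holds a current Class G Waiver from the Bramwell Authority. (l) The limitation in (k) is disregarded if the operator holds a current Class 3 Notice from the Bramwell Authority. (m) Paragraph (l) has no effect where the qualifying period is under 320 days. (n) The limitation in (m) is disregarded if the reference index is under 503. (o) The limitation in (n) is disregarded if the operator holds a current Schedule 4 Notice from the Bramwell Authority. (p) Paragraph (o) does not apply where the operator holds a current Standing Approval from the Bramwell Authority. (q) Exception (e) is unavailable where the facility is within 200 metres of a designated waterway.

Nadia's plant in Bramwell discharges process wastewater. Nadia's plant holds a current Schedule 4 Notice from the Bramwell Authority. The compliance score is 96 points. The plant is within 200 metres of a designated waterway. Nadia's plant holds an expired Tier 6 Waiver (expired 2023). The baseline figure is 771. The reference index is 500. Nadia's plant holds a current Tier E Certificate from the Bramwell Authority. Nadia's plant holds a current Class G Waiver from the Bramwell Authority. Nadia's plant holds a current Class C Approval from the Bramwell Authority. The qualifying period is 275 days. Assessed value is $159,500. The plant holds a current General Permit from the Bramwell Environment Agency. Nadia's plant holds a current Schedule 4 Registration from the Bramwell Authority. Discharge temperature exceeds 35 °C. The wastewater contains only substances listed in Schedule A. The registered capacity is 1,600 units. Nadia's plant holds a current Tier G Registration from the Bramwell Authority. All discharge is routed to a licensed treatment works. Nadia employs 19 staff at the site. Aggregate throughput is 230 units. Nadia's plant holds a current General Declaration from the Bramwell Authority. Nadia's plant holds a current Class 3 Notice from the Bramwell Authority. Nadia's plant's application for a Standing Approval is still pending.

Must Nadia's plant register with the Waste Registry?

Exception (a) requires that the operator holds a current Tier 6 Waiver from the Bramwell Authority; but there is no Tier 6 Waiver in force, so (a) is unavailable.
Exception (b) fails — assessed value is $159,500, not under $145,500.
Exception (c): a current Schedule 4 Registration is held; the wastewater is Schedule-A-only — every condition holds. But applying paragraphs (h)–(i): (h) is engaged — a current Class C Approval is held. (i), which would lift (h), is not triggered — the compliance score is 96 points, not under 89 points. Exception (c) does not apply.
Exception (d)'s conditions are all satisfied: a current General Declaration is held; a current General Permit is held. Applying paragraphs (j)–(p): (j) would limit (d) — a current Tier G Registration is held — but (k) sets (j) aside: (k) operates against (j): a current Class G Waiver is held. (l) would limit (k) — a current Class 3 Notice is held — but (m) sets (l) aside: (m) is engaged — the qualifying period is 275 days, under the 320 days limit. (n) would limit (m) — the reference index is 500, under the 503 limit — but (o) sets (n) aside: (o) operates against (n): a current Schedule 4 Notice is held. (p) does not operate here (no current Standing Approval is held), so (o) stands. Exception (d) stands.
Exception (e) does not apply: aggregate throughput is 230 units, not less than 210 units.

No — exception (d) applies; Nadia's plant is not required to register with the Waste Registry.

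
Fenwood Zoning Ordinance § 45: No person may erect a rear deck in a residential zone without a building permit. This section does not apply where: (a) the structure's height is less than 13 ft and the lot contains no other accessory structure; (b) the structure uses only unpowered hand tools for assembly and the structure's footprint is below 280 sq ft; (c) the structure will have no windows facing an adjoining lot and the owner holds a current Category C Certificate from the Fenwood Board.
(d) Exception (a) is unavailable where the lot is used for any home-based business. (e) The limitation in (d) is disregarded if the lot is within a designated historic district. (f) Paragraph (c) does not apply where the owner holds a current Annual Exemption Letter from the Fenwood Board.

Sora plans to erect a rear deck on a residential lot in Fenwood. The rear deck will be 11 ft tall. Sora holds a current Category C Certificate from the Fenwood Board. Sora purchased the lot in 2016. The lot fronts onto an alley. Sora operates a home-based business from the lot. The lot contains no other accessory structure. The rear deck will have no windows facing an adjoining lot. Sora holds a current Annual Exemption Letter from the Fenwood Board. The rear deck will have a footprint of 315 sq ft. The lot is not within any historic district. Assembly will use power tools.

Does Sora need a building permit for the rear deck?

All of (a)'s requirements are met (the structure's height is 11 ft, less than the 13 ft limit; the lot has no other accessory structure). Turning to paragraphs (d)–(e): (d) applies — a home-based business operates on the lot. (e), which would lift (d), is not engaged — the lot is not in a historic district. So (a) is unavailable.
Exception (b) fails — assembly uses power tools.
Exception (c): no windows face an adjoining lot; a current Category C Certificate is held — every condition holds. But applying paragraph (f): (f) operates against (c): a current Annual Exemption Letter is held. (c) is therefore removed.
No exception applies. The general rule governs.

Yes — Sora must obtain a building permit.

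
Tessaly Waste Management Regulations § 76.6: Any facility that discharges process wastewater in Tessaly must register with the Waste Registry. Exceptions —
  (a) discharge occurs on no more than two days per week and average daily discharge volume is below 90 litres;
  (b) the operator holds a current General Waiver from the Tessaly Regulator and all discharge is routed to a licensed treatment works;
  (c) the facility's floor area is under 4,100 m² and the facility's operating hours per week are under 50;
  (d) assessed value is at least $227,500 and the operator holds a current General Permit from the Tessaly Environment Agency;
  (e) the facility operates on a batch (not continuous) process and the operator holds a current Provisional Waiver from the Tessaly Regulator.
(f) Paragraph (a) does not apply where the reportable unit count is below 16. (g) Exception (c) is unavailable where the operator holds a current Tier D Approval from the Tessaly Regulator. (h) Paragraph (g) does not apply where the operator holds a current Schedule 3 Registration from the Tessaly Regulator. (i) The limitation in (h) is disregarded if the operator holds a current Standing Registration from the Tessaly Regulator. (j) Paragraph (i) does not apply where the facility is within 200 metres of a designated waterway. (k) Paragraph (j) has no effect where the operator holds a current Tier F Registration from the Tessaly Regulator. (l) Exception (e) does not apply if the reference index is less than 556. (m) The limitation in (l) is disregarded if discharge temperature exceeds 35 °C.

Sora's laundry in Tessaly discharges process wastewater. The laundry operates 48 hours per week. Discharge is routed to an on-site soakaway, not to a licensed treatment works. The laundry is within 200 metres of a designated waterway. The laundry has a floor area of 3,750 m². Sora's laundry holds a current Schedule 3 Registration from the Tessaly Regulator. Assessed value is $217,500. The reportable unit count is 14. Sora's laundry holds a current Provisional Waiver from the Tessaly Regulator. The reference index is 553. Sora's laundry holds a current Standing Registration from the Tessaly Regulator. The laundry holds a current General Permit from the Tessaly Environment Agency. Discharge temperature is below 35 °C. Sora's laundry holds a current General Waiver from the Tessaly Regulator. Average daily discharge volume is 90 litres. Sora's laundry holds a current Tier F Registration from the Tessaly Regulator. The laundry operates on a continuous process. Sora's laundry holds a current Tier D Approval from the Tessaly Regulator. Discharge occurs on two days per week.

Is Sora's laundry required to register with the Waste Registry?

Exception (a) requires that average daily discharge volume is below 90 litres; but average daily discharge volume is 90 litres, not below 90 litres, so (a) is unavailable.
Exception (b) fails — discharge is not routed to a licensed treatment works.
Exception (c)'s conditions are all satisfied: the facility's floor area is 3,750 m², under the 4,100 m² limit; the facility's operating hours per week are 48, under the 50 limit. However, paragraphs (g)–(k) must be considered: (g) is engaged — a current Tier D Approval is held. (h) is triggered (a current Schedule 3 Registration is held), but yields to (i): (i) operates against (h): a current Standing Registration is held. (j) is engaged (the laundry is within 200 m of a designated waterway), but is overridden by (k): (k) operates against (j): a current Tier F Registration is held. (c) is therefore removed.
Exception (d) fails — assessed value is $217,500, short of $227,500.
Exception (e) fails — the facility operates on a continuous process.
No exception is made out. Sora's laundry falls within the general rule.

Yes — Sora's laundry must register with the Waste Registry.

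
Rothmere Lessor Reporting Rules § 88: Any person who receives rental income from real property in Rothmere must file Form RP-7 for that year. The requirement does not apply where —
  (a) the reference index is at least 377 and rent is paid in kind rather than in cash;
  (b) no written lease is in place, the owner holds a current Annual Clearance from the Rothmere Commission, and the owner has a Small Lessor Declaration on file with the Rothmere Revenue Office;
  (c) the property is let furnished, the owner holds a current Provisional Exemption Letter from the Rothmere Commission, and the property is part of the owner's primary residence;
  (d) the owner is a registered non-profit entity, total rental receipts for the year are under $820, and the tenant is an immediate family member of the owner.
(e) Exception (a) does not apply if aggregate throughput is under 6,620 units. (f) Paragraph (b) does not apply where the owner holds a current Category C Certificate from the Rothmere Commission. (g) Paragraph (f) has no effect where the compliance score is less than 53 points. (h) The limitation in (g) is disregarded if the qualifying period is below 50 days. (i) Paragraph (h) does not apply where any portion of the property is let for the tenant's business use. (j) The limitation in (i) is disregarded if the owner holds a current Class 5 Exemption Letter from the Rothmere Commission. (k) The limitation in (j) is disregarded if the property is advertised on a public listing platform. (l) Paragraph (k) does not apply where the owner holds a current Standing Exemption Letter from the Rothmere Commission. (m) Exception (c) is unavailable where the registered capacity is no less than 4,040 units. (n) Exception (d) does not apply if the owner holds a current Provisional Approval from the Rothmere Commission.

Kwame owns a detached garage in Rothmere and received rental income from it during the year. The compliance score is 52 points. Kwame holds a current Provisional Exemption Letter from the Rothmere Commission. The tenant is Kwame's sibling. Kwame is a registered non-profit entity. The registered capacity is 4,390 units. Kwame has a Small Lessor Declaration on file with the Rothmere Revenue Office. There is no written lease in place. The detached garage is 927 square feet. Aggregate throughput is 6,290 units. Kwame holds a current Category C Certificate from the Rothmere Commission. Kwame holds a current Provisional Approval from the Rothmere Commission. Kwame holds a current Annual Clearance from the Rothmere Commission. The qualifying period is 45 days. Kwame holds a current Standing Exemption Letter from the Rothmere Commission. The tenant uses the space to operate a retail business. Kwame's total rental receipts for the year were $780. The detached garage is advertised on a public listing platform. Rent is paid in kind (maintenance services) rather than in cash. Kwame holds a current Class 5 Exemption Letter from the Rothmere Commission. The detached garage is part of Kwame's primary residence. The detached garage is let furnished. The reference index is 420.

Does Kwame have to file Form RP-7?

Exception (a)'s conditions are all satisfied: the reference index is 420, meeting the 377 threshold; rent is paid in kind. But: (e) applies — aggregate throughput is 6,290 units, under the 6,620 units limit. Exception (a) does not apply.
Exception (b)'s conditions are all satisfied: there is no written lease; a current Annual Clearance is held; a Small Lessor Declaration is on file. But applying paragraphs (f)–(l): (f) operates against (b): a current Category C Certificate is held. (g) operates (the compliance score is 52 points, less than the 53 points limit), but is overridden by (h): (h) is triggered — the qualifying period is 45 days, below the 50 days limit. (i) would limit (h) — the space is let for business use — but (j) sets (i) aside: (j) operates against (i): a current Class 5 Exemption Letter is held. (k) operates (the property is publicly advertised), but is displaced by (l): (l) applies — a current Standing Exemption Letter is held. (b) is therefore removed.
Exception (c)'s conditions are all satisfied: the property is let furnished; a current Provisional Exemption Letter is held; the detached garage is part of the primary residence. But applying paragraph (m): (m) applies — the registered capacity is 4,390 units, meeting the 4,040 units threshold. (c) is therefore removed.
Exception (d)'s conditions are all satisfied: Kwame is a registered non-profit; total rental receipts for the year are $780, under the $820 limit; the tenant is an immediate family member. However, paragraph (n) must be considered: (n) operates against (d): a current Provisional Approval is held. (d) is therefore removed.
Every exception is unavailable, so the rule governs.

Yes — Kwame must file Form RP-7.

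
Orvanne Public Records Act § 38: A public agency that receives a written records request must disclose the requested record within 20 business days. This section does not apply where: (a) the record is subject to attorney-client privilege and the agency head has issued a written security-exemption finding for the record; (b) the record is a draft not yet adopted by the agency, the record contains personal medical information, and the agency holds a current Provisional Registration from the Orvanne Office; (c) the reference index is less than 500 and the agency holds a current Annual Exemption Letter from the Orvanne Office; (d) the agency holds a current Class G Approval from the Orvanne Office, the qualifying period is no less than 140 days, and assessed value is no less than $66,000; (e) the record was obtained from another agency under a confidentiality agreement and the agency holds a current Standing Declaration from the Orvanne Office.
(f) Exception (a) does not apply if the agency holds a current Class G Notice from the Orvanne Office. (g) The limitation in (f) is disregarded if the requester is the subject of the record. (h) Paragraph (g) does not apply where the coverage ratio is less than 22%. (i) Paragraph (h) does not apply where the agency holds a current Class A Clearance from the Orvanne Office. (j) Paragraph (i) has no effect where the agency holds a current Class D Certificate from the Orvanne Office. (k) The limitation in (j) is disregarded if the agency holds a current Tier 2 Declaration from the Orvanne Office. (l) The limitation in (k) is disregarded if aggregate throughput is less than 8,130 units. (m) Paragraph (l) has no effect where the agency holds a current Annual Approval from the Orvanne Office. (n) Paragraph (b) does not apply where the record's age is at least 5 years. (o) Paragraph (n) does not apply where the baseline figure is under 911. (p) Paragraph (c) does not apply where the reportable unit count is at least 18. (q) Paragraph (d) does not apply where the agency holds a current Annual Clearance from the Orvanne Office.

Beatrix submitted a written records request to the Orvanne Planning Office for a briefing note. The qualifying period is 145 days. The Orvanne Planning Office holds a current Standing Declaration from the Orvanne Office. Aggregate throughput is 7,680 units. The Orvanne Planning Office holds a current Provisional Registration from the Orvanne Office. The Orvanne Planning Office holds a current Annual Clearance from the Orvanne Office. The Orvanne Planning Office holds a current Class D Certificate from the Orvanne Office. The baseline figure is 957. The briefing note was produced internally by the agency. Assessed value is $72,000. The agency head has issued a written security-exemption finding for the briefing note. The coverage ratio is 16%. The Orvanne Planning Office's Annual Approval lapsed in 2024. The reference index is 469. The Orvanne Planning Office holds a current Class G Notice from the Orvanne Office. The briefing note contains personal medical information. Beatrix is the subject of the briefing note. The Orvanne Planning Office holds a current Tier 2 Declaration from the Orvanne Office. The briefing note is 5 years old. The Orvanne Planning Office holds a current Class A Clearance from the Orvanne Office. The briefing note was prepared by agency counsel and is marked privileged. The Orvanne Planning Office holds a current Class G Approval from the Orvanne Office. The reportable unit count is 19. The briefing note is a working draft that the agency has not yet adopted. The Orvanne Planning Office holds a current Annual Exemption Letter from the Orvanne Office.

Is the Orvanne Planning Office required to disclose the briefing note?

Exception (a): the briefing note is privileged; a written security-exemption finding has been issued — every condition holds. But: (f) operates against (a): a current Class G Notice is held. (g) is triggered (Beatrix is the subject of the briefing note), but is set aside by (h): (h) is engaged — the coverage ratio is 16%, less than the 22% limit. (i) applies (a current Class A Clearance is held), but is set aside by (j): (j) applies — a current Class D Certificate is held. (k) would limit (j) — a current Tier 2 Declaration is held — but (l) sets (k) aside: (l) operates against (k): aggregate throughput is 7,680 units, less than the 8,130 units limit. (m) is inapplicable (there is no Annual Approval in force), so (l) stands. Exception (a) does not apply.
All of (b)'s requirements are met (the briefing note is an unadopted draft; the briefing note contains personal medical information; a current Provisional Registration is held). But applying paragraphs (n)–(o): (n) is triggered — the record's age is 5 years, meeting the 5 years threshold. (o) is not triggered (the baseline figure is 957, not under 911), so (n) stands. Exception (b) does not apply.
Exception (c): the reference index is 469, less than the 500 limit; a current Annual Exemption Letter is held — every condition holds. But: (p) applies — the reportable unit count is 19, meeting the 18 threshold. (c) is therefore removed.
All of (d)'s requirements are met (a current Class G Approval is held; the qualifying period is 145 days, meeting the 140 days threshold; assessed value is $72,000, meeting the $66,000 threshold). However, paragraph (q) must be considered: (q) operates against (d): a current Annual Clearance is held. (d) is therefore removed.
Exception (e) requires that the record was obtained from another agency under a confidentiality agreement; but the briefing note was produced internally, so (e) is unavailable.
Every exception is unavailable, so the rule governs.

Yes — the Orvanne Planning Office must disclose the briefing note.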